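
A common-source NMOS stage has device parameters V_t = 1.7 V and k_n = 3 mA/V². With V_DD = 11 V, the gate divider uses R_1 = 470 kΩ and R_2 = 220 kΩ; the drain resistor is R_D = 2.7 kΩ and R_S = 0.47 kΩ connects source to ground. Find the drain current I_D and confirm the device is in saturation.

V_G = V_DD·R_2/(R_1+R_2) = 11×220/690 = 3.51 V.
Assume saturation: I_D = (k_n/2)(V_GS − V_t)² with V_GS = V_G − I_D·R_S = 3.51 − 0.47·I_D.
Substituting gives 0.331·I_D² − 3.55·I_D + 4.9 = 0, with roots I_D = 1.63 or 9.08 mA.
The root I_D = 9.08 mA gives V_GS = -0.76 V ≤ V_t, so take I_D = 1.63 mA.
Then V_GS = 2.74 V and V_DS = V_DD − I_D(R_D+R_S) = 11 − 1.63×3.17 = 5.84 V.
Saturation requires V_DS ≥ V_GS − V_t = 1.04 V; 5.84 ≥ 1.04 ✓.

I_D ≈ 1.6 mA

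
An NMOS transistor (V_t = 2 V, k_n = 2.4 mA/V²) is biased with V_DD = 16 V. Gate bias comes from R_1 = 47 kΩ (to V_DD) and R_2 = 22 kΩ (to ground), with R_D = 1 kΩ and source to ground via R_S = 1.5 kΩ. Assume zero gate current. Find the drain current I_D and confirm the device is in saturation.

I_D ≈ 1.4 mA

V_G = V_DD·R_2/(R_1+R_2) = 16×22/69 = 5.1 V.
Assume saturation: I_D = (k_n/2)(V_GS − V_t)² with V_GS = V_G − I_D·R_S = 5.1 − 1.5·I_D.
Substituting gives 2.7·I_D² − 12.2·I_D + 11.5 = 0, with roots I_D = 1.36 or 3.15 mA.
The root I_D = 3.15 mA gives V_GS = 0.381 V ≤ V_t, so take I_D = 1.36 mA.
Then V_GS = 3.06 V and V_DS = V_DD − I_D(R_D+R_S) = 16 − 1.36×2.5 = 12.6 V.
Saturation requires V_DS ≥ V_GS − V_t = 1.06 V; 12.6 ≥ 1.06 ✓.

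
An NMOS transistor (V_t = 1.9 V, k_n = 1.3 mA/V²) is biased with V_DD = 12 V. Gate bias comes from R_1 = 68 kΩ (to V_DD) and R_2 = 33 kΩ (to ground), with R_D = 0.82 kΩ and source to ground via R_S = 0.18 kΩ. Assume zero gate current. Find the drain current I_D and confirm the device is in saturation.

V_G = V_DD·R_2/(R_1+R_2) = 12×33/101 = 3.92 V.
Assume saturation: I_D = (k_n/2)(V_GS − V_t)² with V_GS = V_G − I_D·R_S = 3.92 − 0.18·I_D.
Substituting gives 0.0211·I_D² − 1.47·I_D + 2.65 = 0, with roots I_D = 1.85 or 68.1 mA.
The root I_D = 68.1 mA gives V_GS = -8.33 V ≤ V_t, so take I_D = 1.85 mA.
Then V_GS = 3.59 V and V_DS = V_DD − I_D(R_D+R_S) = 12 − 1.85×1 = 10.1 V.
Saturation requires V_DS ≥ V_GS − V_t = 1.69 V; 10.1 ≥ 1.69 ✓.

I_D ≈ 1.9 mA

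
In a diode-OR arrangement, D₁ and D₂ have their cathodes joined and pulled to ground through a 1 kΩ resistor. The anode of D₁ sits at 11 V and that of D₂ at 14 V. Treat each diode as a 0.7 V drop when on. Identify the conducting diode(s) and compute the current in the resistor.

Assume both conduct. Then node N would need to be at both 11−0.7 = 10.3 V and 14−0.7 = 13.3 V, which is impossible.
Assume only D₂ conducts: V_N = 14 − 0.7 = 13.3 V, so I_R = 13.3/1 = 13.3 mA.
Check D₁: its anode-to-cathode voltage is 11 − 13.3 = -2.3 V < 0.7 V, so it is off. The assumption is consistent.

Only D₂ conducts; I_R ≈ 13 mA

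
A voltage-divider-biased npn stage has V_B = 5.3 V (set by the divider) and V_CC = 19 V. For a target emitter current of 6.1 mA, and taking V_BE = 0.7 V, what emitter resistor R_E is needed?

R_E ≈ 0.75 kΩ

V_E = V_B − V_BE = 5.3 − 0.7 = 4.6 V.
R_E = V_E / I_E = 4.6 / 6.1 = 0.754 kΩ.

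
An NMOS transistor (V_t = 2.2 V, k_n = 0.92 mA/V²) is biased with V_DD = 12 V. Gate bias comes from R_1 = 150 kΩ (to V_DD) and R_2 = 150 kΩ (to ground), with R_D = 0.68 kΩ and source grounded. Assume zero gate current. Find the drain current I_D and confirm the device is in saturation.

V_G = V_DD·R_2/(R_1+R_2) = 12×150/300 = 6 V. With the source grounded, V_GS = V_G = 6 V.
Assume saturation: I_D = (k_n/2)(V_GS − V_t)² = (0.92/2)×(6 − 2.2)² = 0.46×3.8² = 6.64 mA.
V_DS = V_DD − I_D·R_D = 12 − 6.64×0.68 = 7.48 V.
Saturation requires V_DS ≥ V_GS − V_t = 3.8 V; 7.48 ≥ 3.8 ✓.

I_D ≈ 6.6 mA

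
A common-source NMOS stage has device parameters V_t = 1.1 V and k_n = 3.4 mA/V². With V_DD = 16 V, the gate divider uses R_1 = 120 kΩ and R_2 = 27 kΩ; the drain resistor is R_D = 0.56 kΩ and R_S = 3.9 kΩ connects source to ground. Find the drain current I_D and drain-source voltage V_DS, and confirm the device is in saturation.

V_G = V_DD·R_2/(R_1+R_2) = 16×27/147 = 2.94 V.
Assume saturation: I_D = (k_n/2)(V_GS − V_t)² with V_GS = V_G − I_D·R_S = 2.94 − 3.9·I_D.
Substituting gives 25.9·I_D² − 25.4·I_D + 5.75 = 0, with roots I_D = 0.354 or 0.627 mA.
The root I_D = 0.627 mA gives V_GS = 0.493 V ≤ V_t, so take I_D = 0.354 mA.
Then V_GS = 1.56 V and V_DS = V_DD − I_D(R_D+R_S) = 16 − 0.354×4.46 = 14.4 V.
Saturation requires V_DS ≥ V_GS − V_t = 0.457 V; 14.4 ≥ 0.457 ✓.

I_D ≈ 0.35 mA, V_DS ≈ 14 V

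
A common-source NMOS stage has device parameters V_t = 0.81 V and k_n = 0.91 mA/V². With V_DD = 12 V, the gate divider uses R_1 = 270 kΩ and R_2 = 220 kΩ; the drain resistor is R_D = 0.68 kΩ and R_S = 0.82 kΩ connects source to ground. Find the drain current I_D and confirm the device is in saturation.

I_D ≈ 2.6 mA

V_G = V_DD·R_2/(R_1+R_2) = 12×220/490 = 5.39 V.
Assume saturation: I_D = (k_n/2)(V_GS − V_t)² with V_GS = V_G − I_D·R_S = 5.39 − 0.82·I_D.
Substituting gives 0.306·I_D² − 4.42·I_D + 9.53 = 0, with roots I_D = 2.64 or 11.8 mA.
The root I_D = 11.8 mA gives V_GS = -4.28 V ≤ V_t, so take I_D = 2.64 mA.
Then V_GS = 3.22 V and V_DS = V_DD − I_D(R_D+R_S) = 12 − 2.64×1.5 = 8.04 V.
Saturation requires V_DS ≥ V_GS − V_t = 2.41 V; 8.04 ≥ 2.41 ✓.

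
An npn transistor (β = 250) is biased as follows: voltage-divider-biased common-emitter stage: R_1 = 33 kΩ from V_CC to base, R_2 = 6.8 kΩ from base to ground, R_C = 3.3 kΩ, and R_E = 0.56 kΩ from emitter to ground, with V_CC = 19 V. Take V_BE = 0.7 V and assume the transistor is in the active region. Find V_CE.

V_CE ≈ 2.2 V

Thevenize the base divider: V_Th = V_CC·R_2/(R_1+R_2) = 19×6.8/39.8 = 3.25 V, R_Th = R_1‖R_2 = 5.64 kΩ.
Base-emitter loop: V_Th = I_B·R_Th + V_BE + (β+1)I_B·R_E, so I_B = (3.25 − 0.7) / (5.64 + 251×0.56) = 0.0174 mA.
I_C = β·I_B = 250×0.0174 = 4.35 mA, and I_E = (β+1)I_B = 4.37 mA.
V_CE = V_CC − I_C·R_C − I_E·R_E = 19 − 4.35×3.3 − 4.37×0.56 = 2.18 V.
V_CE = 2.18 V > 0.2 V confirms active-region operation.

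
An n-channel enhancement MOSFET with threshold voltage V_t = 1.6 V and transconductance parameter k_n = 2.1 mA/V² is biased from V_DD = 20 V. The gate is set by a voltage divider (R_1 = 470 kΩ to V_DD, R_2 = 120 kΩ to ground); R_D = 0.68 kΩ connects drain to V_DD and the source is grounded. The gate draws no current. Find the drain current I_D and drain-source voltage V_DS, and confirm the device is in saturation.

I_D ≈ 6.4 mA, V_DS ≈ 16 V

V_G = V_DD·R_2/(R_1+R_2) = 20×120/590 = 4.07 V. With the source grounded, V_GS = V_G = 4.07 V.
Assume saturation: I_D = (k_n/2)(V_GS − V_t)² = (2.1/2)×(4.07 − 1.6)² = 1.05×2.47² = 6.39 mA.
V_DS = V_DD − I_D·R_D = 20 − 6.39×0.68 = 15.7 V.
Saturation requires V_DS ≥ V_GS − V_t = 2.47 V; 15.7 ≥ 2.47 ✓.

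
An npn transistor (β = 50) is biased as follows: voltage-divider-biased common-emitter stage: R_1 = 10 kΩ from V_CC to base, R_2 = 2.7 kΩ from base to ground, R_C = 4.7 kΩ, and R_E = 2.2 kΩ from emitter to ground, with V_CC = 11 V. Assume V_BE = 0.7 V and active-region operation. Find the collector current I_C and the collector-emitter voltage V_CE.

I_C ≈ 0.72 mA, V_CE ≈ 6 V

Thevenize the base divider: V_Th = V_CC·R_2/(R_1+R_2) = 11×2.7/12.7 = 2.34 V, R_Th = R_1‖R_2 = 2.13 kΩ.
Base-emitter loop: V_Th = I_B·R_Th + V_BE + (β+1)I_B·R_E, so I_B = (2.34 − 0.7) / (2.13 + 51×2.2) = 0.0143 mA.
I_C = β·I_B = 50×0.0143 = 0.717 mA, and I_E = (β+1)I_B = 0.731 mA.
V_CE = V_CC − I_C·R_C − I_E·R_E = 11 − 0.717×4.7 − 0.731×2.2 = 6.02 V.
V_CE = 6.02 V > 0.2 V confirms active-region operation.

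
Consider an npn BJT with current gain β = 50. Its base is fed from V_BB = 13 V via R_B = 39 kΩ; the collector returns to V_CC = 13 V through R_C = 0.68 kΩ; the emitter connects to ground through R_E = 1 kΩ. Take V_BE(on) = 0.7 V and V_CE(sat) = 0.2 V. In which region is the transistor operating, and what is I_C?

active; I_C ≈ 6.8 mA

Assume active. Base-emitter loop: I_B = (V_BB − V_BE)/(R_B + (β+1)R_E) = (13 − 0.7)/(39 + 51×1) = 0.137 mA.
I_C = β·I_B = 50×0.137 = 6.83 mA.
V_CE = V_CC − I_C·R_C − I_E·R_E = 13 − 6.83×0.68 − 6.97×1 = 1.38 V > V_CE(sat), so the active-region assumption holds.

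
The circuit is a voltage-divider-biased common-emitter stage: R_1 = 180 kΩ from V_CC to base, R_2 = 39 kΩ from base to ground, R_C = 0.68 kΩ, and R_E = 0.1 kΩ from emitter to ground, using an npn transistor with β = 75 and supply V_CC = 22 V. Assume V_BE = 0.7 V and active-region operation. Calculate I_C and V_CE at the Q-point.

Thevenize the base divider: V_Th = V_CC·R_2/(R_1+R_2) = 22×39/219 = 3.92 V, R_Th = R_1‖R_2 = 32.1 kΩ.
Base-emitter loop: V_Th = I_B·R_Th + V_BE + (β+1)I_B·R_E, so I_B = (3.92 − 0.7) / (32.1 + 76×0.1) = 0.0811 mA.
I_C = β·I_B = 75×0.0811 = 6.09 mA, and I_E = (β+1)I_B = 6.17 mA.
V_CE = V_CC − I_C·R_C − I_E·R_E = 22 − 6.09×0.68 − 6.17×0.1 = 17.2 V.
V_CE = 17.2 V > 0.2 V confirms active-region operation.

I_C ≈ 6.1 mA, V_CE ≈ 17 V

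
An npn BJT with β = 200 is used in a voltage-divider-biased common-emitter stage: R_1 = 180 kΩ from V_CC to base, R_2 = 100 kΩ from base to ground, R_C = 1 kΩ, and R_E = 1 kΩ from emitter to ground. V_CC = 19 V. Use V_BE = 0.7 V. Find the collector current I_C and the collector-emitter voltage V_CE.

Thevenize the base divider: V_Th = V_CC·R_2/(R_1+R_2) = 19×100/280 = 6.79 V, R_Th = R_1‖R_2 = 64.3 kΩ.
Base-emitter loop: V_Th = I_B·R_Th + V_BE + (β+1)I_B·R_E, so I_B = (6.79 − 0.7) / (64.3 + 201×1) = 0.0229 mA.
I_C = β·I_B = 200×0.0229 = 4.59 mA, and I_E = (β+1)I_B = 4.61 mA.
V_CE = V_CC − I_C·R_C − I_E·R_E = 19 − 4.59×1 − 4.61×1 = 9.8 V.
V_CE = 9.8 V > 0.2 V confirms active-region operation.

I_C ≈ 4.6 mA, V_CE ≈ 9.8 V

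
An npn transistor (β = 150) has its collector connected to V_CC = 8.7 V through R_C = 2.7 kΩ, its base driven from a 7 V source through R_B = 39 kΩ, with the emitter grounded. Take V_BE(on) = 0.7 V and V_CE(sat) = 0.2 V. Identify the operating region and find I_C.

Assume active: I_B = (7 − 0.7)/39 = 0.162 mA, giving I_C = β·I_B = 24.2 mA.
But then V_CE = 8.7 − 24.2×2.7 = -56.7 V < V_CE(sat) = 0.2 V — impossible in the active region.
So the transistor is saturated. With V_CE = 0.2 V, I_C = (V_CC − 0.2)/R_C = 8.5/2.7 = 3.15 mA.
Check: β·I_B = 24.2 mA > I_C = 3.15 mA, confirming saturation.

saturation; I_C ≈ 3.1 mA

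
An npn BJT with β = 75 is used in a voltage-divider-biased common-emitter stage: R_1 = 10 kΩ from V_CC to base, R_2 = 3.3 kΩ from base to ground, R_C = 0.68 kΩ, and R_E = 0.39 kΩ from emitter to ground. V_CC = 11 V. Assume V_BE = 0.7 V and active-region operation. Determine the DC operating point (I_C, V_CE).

I_C ≈ 4.7 mA, V_CE ≈ 5.9 V

Thevenize the base divider: V_Th = V_CC·R_2/(R_1+R_2) = 11×3.3/13.3 = 2.73 V, R_Th = R_1‖R_2 = 2.48 kΩ.
Base-emitter loop: V_Th = I_B·R_Th + V_BE + (β+1)I_B·R_E, so I_B = (2.73 − 0.7) / (2.48 + 76×0.39) = 0.0632 mA.
I_C = β·I_B = 75×0.0632 = 4.74 mA, and I_E = (β+1)I_B = 4.8 mA.
V_CE = V_CC − I_C·R_C − I_E·R_E = 11 − 4.74×0.68 − 4.8×0.39 = 5.91 V.
V_CE = 5.91 V > 0.2 V confirms active-region operation.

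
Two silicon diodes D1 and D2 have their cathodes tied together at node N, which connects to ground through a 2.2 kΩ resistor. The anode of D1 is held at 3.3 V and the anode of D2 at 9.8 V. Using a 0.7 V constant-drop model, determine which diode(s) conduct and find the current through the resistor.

Only D2 conducts; I_R ≈ 4.1 mA

Assume both conduct. Then node N would need to be at both 3.3−0.7 = 2.6 V and 9.8−0.7 = 9.1 V, which is impossible.
Assume only D2 conducts: V_N = 9.8 − 0.7 = 9.1 V, so I_R = 9.1/2.2 = 4.14 mA.
Check D1: its anode-to-cathode voltage is 3.3 − 9.1 = -5.8 V < 0.7 V, so it is off. The assumption is consistent.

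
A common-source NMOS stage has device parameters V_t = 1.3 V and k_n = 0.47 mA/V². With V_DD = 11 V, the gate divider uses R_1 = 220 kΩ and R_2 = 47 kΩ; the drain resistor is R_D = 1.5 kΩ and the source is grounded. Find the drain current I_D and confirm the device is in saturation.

I_D ≈ 0.095 mA

V_G = V_DD·R_2/(R_1+R_2) = 11×47/267 = 1.94 V. With the source grounded, V_GS = V_G = 1.94 V.
Assume saturation: I_D = (k_n/2)(V_GS − V_t)² = (0.47/2)×(1.94 − 1.3)² = 0.235×0.636² = 0.0952 mA.
V_DS = V_DD − I_D·R_D = 11 − 0.0952×1.5 = 10.9 V.
Saturation requires V_DS ≥ V_GS − V_t = 0.636 V; 10.9 ≥ 0.636 ✓.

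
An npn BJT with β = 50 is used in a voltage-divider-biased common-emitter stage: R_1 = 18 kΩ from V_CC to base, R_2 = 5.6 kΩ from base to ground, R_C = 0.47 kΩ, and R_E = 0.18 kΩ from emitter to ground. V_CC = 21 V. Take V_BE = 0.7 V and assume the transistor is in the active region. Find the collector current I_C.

Thevenize the base divider: V_Th = V_CC·R_2/(R_1+R_2) = 21×5.6/23.6 = 4.98 V, R_Th = R_1‖R_2 = 4.27 kΩ.
Base-emitter loop: V_Th = I_B·R_Th + V_BE + (β+1)I_B·R_E, so I_B = (4.98 − 0.7) / (4.27 + 51×0.18) = 0.318 mA.
I_C = β·I_B = 50×0.318 = 15.9 mA, and I_E = (β+1)I_B = 16.2 mA.
V_CE = V_CC − I_C·R_C − I_E·R_E = 21 − 15.9×0.47 − 16.2×0.18 = 10.6 V.
V_CE = 10.6 V > 0.2 V confirms active-region operation.

I_C ≈ 16 mA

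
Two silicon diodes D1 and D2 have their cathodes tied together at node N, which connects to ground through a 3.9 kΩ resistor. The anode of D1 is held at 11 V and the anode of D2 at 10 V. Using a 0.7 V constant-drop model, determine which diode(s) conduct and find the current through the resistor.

Only D1 conducts; I_R ≈ 2.6 mA

Assume both conduct. Then node N would need to be at both 11−0.7 = 10.3 V and 10−0.7 = 9.3 V, which is impossible.
Assume only D1 conducts: V_N = 11 − 0.7 = 10.3 V, so I_R = 10.3/3.9 = 2.64 mA.
Check D2: its anode-to-cathode voltage is 10 − 10.3 = -0.3 V < 0.7 V, so it is off. The assumption is consistent.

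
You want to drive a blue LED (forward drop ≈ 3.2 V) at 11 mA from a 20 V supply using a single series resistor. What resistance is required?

R ≈ 1.5 kΩ

The resistor drops V_S − V_D = 20 − 3.2 = 16.8 V at 11 mA.
R = 16.8 V / 11 mA = 1.53 kΩ.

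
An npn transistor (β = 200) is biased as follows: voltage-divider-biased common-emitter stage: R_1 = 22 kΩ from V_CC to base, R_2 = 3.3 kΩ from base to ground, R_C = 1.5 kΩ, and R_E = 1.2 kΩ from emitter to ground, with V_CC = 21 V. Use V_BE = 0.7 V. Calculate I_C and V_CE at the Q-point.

Thevenize the base divider: V_Th = V_CC·R_2/(R_1+R_2) = 21×3.3/25.3 = 2.74 V, R_Th = R_1‖R_2 = 2.87 kΩ.
Base-emitter loop: V_Th = I_B·R_Th + V_BE + (β+1)I_B·R_E, so I_B = (2.74 − 0.7) / (2.87 + 201×1.2) = 0.00835 mA.
I_C = β·I_B = 200×0.00835 = 1.67 mA, and I_E = (β+1)I_B = 1.68 mA.
V_CE = V_CC − I_C·R_C − I_E·R_E = 21 − 1.67×1.5 − 1.68×1.2 = 16.5 V.
V_CE = 16.5 V > 0.2 V confirms active-region operation.

I_C ≈ 1.7 mA, V_CE ≈ 16 V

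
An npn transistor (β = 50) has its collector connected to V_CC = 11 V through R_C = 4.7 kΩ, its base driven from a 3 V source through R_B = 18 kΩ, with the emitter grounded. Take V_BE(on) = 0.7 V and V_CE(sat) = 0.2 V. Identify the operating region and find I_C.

saturation; I_C ≈ 2.3 mA

Assume active: I_B = (3 − 0.7)/18 = 0.128 mA, giving I_C = β·I_B = 6.39 mA.
But then V_CE = 11 − 6.39×4.7 = -19 V < V_CE(sat) = 0.2 V — impossible in the active region.
So the transistor is saturated. With V_CE = 0.2 V, I_C = (V_CC − 0.2)/R_C = 10.8/4.7 = 2.3 mA.
Check: β·I_B = 6.39 mA > I_C = 2.3 mA, confirming saturation.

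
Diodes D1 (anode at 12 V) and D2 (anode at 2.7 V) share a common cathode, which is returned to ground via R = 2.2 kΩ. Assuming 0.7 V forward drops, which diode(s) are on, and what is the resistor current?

Only D1 conducts; I_R ≈ 5.1 mA

Assume both conduct. Then node N would need to be at both 12−0.7 = 11.3 V and 2.7−0.7 = 2 V, which is impossible.
Assume only D1 conducts: V_N = 12 − 0.7 = 11.3 V, so I_R = 11.3/2.2 = 5.14 mA.
Check D2: its anode-to-cathode voltage is 2.7 − 11.3 = -8.6 V < 0.7 V, so it is off. The assumption is consistent.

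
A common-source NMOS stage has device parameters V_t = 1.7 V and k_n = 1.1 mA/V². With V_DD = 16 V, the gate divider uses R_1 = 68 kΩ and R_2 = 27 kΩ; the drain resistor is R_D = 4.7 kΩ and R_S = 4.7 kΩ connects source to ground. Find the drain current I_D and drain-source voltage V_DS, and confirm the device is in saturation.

I_D ≈ 0.42 mA, V_DS ≈ 12 V

V_G = V_DD·R_2/(R_1+R_2) = 16×27/95 = 4.55 V.
Assume saturation: I_D = (k_n/2)(V_GS − V_t)² with V_GS = V_G − I_D·R_S = 4.55 − 4.7·I_D.
Substituting gives 12.1·I_D² − 15.7·I_D + 4.46 = 0, with roots I_D = 0.42 or 0.874 mA.
The root I_D = 0.874 mA gives V_GS = 0.439 V ≤ V_t, so take I_D = 0.42 mA.
Then V_GS = 2.57 V and V_DS = V_DD − I_D(R_D+R_S) = 16 − 0.42×9.4 = 12.1 V.
Saturation requires V_DS ≥ V_GS − V_t = 0.874 V; 12.1 ≥ 0.874 ✓.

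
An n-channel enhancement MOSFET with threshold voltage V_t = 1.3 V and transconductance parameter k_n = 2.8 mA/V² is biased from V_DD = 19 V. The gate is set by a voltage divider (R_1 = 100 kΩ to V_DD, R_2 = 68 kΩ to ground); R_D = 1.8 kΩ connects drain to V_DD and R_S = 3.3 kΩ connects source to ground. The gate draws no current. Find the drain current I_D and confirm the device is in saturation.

V_G = V_DD·R_2/(R_1+R_2) = 19×68/168 = 7.69 V.
Assume saturation: I_D = (k_n/2)(V_GS − V_t)² with V_GS = V_G − I_D·R_S = 7.69 − 3.3·I_D.
Substituting gives 15.2·I_D² − 60·I_D + 57.2 = 0, with roots I_D = 1.61 or 2.33 mA.
The root I_D = 2.33 mA gives V_GS = 0.0107 V ≤ V_t, so take I_D = 1.61 mA.
Then V_GS = 2.37 V and V_DS = V_DD − I_D(R_D+R_S) = 19 − 1.61×5.1 = 10.8 V.
Saturation requires V_DS ≥ V_GS − V_t = 1.07 V; 10.8 ≥ 1.07 ✓.

I_D ≈ 1.6 mA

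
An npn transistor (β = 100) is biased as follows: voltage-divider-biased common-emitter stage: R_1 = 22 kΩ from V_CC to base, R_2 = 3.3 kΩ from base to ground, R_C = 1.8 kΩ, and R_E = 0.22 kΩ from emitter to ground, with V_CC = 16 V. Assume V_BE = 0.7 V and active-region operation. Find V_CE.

V_CE ≈ 4.8 V

Thevenize the base divider: V_Th = V_CC·R_2/(R_1+R_2) = 16×3.3/25.3 = 2.09 V, R_Th = R_1‖R_2 = 2.87 kΩ.
Base-emitter loop: V_Th = I_B·R_Th + V_BE + (β+1)I_B·R_E, so I_B = (2.09 − 0.7) / (2.87 + 101×0.22) = 0.0553 mA.
I_C = β·I_B = 100×0.0553 = 5.53 mA, and I_E = (β+1)I_B = 5.58 mA.
V_CE = V_CC − I_C·R_C − I_E·R_E = 16 − 5.53×1.8 − 5.58×0.22 = 4.82 V.
V_CE = 4.82 V > 0.2 V confirms active-region operation.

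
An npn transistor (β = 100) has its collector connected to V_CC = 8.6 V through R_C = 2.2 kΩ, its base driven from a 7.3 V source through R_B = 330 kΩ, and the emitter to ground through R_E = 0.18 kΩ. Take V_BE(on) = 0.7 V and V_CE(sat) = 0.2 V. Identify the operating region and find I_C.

active; I_C ≈ 1.9 mA

Assume active. Base-emitter loop: I_B = (V_BB − V_BE)/(R_B + (β+1)R_E) = (7.3 − 0.7)/(330 + 101×0.18) = 0.019 mA.
I_C = β·I_B = 100×0.019 = 1.9 mA.
V_CE = V_CC − I_C·R_C − I_E·R_E = 8.6 − 1.9×2.2 − 1.91×0.18 = 4.09 V > V_CE(sat), so the active-region assumption holds.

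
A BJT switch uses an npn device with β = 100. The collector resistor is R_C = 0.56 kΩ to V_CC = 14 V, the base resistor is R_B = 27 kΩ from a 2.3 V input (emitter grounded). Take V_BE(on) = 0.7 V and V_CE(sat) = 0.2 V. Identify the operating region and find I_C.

active; I_C ≈ 5.9 mA

Assume active. Base-emitter loop: I_B = (V_BB − V_BE)/R_B = (2.3 − 0.7)/27 = 0.0593 mA.
I_C = β·I_B = 100×0.0593 = 5.93 mA.
V_CE = V_CC − I_C·R_C = 14 − 5.93×0.56 = 10.7 V > V_CE(sat), so the active-region assumption holds.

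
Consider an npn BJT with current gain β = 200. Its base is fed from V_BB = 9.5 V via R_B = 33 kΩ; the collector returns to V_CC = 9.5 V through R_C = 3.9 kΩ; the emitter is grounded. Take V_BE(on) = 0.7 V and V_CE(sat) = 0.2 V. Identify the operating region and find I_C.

saturation; I_C ≈ 2.4 mA

Assume active: I_B = (9.5 − 0.7)/33 = 0.267 mA, giving I_C = β·I_B = 53.3 mA.
But then V_CE = 9.5 − 53.3×3.9 = -198 V < V_CE(sat) = 0.2 V — impossible in the active region.
So the transistor is saturated. With V_CE = 0.2 V, I_C = (V_CC − 0.2)/R_C = 9.3/3.9 = 2.38 mA.
Check: β·I_B = 53.3 mA > I_C = 2.38 mA, confirming saturation.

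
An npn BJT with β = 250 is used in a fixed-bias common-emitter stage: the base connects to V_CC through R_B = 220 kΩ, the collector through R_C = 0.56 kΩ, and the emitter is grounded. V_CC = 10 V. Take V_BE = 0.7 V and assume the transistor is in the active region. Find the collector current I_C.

I_C ≈ 11 mA

Base loop: V_CC = I_B·R_B + V_BE, so I_B = (10 − 0.7)/220 kΩ = 0.0423 mA.
In the active region I_C = β·I_B = 250 × 0.0423 = 10.6 mA.
Collector loop: V_CE = V_CC − I_C·R_C = 10 − 10.6×0.56 = 4.08 V.
Since V_CE = 4.08 V > V_CE(sat) ≈ 0.2 V, the transistor is in the active region as assumed.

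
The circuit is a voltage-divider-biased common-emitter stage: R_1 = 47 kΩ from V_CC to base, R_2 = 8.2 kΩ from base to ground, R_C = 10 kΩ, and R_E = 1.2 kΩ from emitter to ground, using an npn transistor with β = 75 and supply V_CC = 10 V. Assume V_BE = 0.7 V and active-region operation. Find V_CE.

V_CE ≈ 3.3 V

Thevenize the base divider: V_Th = V_CC·R_2/(R_1+R_2) = 10×8.2/55.2 = 1.49 V, R_Th = R_1‖R_2 = 6.98 kΩ.
Base-emitter loop: V_Th = I_B·R_Th + V_BE + (β+1)I_B·R_E, so I_B = (1.49 − 0.7) / (6.98 + 76×1.2) = 0.008 mA.
I_C = β·I_B = 75×0.008 = 0.6 mA, and I_E = (β+1)I_B = 0.608 mA.
V_CE = V_CC − I_C·R_C − I_E·R_E = 10 − 0.6×10 − 0.608×1.2 = 3.27 V.
V_CE = 3.27 V > 0.2 V confirms active-region operation.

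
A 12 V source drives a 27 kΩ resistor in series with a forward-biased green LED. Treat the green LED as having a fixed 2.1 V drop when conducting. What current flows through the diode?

KVL around the loop: 12 = V_D + I·R = 2.1 + I × 27 kΩ.
So I = (12 − 2.1) / 27 kΩ = 9.9 / 27 = 0.367 mA.

I ≈ 0.37 mA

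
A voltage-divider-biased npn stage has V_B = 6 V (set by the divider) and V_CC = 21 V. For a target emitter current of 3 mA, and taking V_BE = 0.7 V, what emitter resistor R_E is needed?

R_E ≈ 1.8 kΩ

V_E = V_B − V_BE = 6 − 0.7 = 5.3 V.
R_E = V_E / I_E = 5.3 / 3 = 1.77 kΩ.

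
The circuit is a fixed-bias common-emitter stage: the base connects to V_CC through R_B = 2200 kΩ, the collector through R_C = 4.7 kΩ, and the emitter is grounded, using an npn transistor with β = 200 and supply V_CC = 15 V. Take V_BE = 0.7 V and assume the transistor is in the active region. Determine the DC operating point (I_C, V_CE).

I_C ≈ 1.3 mA, V_CE ≈ 8.9 V

Base loop: V_CC = I_B·R_B + V_BE, so I_B = (15 − 0.7)/2200 kΩ = 0.0065 mA.
In the active region I_C = β·I_B = 200 × 0.0065 = 1.3 mA.
Collector loop: V_CE = V_CC − I_C·R_C = 15 − 1.3×4.7 = 8.89 V.
Since V_CE = 8.89 V > V_CE(sat) ≈ 0.2 V, the transistor is in the active region as assumed.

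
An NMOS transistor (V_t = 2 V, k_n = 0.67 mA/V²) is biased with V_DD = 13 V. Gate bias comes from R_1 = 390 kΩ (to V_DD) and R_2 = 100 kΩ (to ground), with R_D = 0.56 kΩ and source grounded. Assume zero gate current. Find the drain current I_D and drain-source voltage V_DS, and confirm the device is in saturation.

V_G = V_DD·R_2/(R_1+R_2) = 13×100/490 = 2.65 V. With the source grounded, V_GS = V_G = 2.65 V.
Assume saturation: I_D = (k_n/2)(V_GS − V_t)² = (0.67/2)×(2.65 − 2)² = 0.335×0.653² = 0.143 mA.
V_DS = V_DD − I_D·R_D = 13 − 0.143×0.56 = 12.9 V.
Saturation requires V_DS ≥ V_GS − V_t = 0.653 V; 12.9 ≥ 0.653 ✓.

I_D ≈ 0.14 mA, V_DS ≈ 13 V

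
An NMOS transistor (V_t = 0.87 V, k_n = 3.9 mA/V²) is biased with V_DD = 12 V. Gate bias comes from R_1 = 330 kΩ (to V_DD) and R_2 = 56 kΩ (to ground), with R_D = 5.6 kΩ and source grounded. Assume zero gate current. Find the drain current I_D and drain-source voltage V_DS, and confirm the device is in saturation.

V_G = V_DD·R_2/(R_1+R_2) = 12×56/386 = 1.74 V. With the source grounded, V_GS = V_G = 1.74 V.
Assume saturation: I_D = (k_n/2)(V_GS − V_t)² = (3.9/2)×(1.74 − 0.87)² = 1.95×0.871² = 1.48 mA.
V_DS = V_DD − I_D·R_D = 12 − 1.48×5.6 = 3.72 V.
Saturation requires V_DS ≥ V_GS − V_t = 0.871 V; 3.72 ≥ 0.871 ✓.

I_D ≈ 1.5 mA, V_DS ≈ 3.7 V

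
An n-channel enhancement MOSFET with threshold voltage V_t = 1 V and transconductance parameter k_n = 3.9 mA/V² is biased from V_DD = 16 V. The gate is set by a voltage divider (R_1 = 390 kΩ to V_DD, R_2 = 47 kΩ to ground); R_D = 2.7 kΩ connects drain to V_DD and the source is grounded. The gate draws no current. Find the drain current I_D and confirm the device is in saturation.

V_G = V_DD·R_2/(R_1+R_2) = 16×47/437 = 1.72 V. With the source grounded, V_GS = V_G = 1.72 V.
Assume saturation: I_D = (k_n/2)(V_GS − V_t)² = (3.9/2)×(1.72 − 1)² = 1.95×0.721² = 1.01 mA.
V_DS = V_DD − I_D·R_D = 16 − 1.01×2.7 = 13.3 V.
Saturation requires V_DS ≥ V_GS − V_t = 0.721 V; 13.3 ≥ 0.721 ✓.

I_D ≈ 1 mA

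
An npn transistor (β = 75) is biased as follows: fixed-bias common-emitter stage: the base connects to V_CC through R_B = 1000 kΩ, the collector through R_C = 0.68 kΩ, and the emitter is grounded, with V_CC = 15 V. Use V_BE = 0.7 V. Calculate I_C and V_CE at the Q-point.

I_C ≈ 1.1 mA, V_CE ≈ 14 V

Base loop: V_CC = I_B·R_B + V_BE, so I_B = (15 − 0.7)/1000 kΩ = 0.0143 mA.
In the active region I_C = β·I_B = 75 × 0.0143 = 1.07 mA.
Collector loop: V_CE = V_CC − I_C·R_C = 15 − 1.07×0.68 = 14.3 V.
Since V_CE = 14.3 V > V_CE(sat) ≈ 0.2 V, the transistor is in the active region as assumed.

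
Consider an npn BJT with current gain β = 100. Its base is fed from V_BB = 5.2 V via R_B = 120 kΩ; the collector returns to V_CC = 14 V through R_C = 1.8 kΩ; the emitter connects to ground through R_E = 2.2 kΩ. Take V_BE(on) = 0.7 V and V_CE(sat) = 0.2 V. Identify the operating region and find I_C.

active; I_C ≈ 1.3 mA

Assume active. Base-emitter loop: I_B = (V_BB − V_BE)/(R_B + (β+1)R_E) = (5.2 − 0.7)/(120 + 101×2.2) = 0.0132 mA.
I_C = β·I_B = 100×0.0132 = 1.32 mA.
V_CE = V_CC − I_C·R_C − I_E·R_E = 14 − 1.32×1.8 − 1.33×2.2 = 8.71 V > V_CE(sat), so the active-region assumption holds.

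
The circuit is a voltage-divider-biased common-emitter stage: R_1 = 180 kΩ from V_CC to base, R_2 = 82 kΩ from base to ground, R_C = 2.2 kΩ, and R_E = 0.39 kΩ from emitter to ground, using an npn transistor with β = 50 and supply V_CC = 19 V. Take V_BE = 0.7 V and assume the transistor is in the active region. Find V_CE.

Thevenize the base divider: V_Th = V_CC·R_2/(R_1+R_2) = 19×82/262 = 5.95 V, R_Th = R_1‖R_2 = 56.3 kΩ.
Base-emitter loop: V_Th = I_B·R_Th + V_BE + (β+1)I_B·R_E, so I_B = (5.95 − 0.7) / (56.3 + 51×0.39) = 0.0688 mA.
I_C = β·I_B = 50×0.0688 = 3.44 mA, and I_E = (β+1)I_B = 3.51 mA.
V_CE = V_CC − I_C·R_C − I_E·R_E = 19 − 3.44×2.2 − 3.51×0.39 = 10.1 V.
V_CE = 10.1 V > 0.2 V confirms active-region operation.

V_CE ≈ 10 V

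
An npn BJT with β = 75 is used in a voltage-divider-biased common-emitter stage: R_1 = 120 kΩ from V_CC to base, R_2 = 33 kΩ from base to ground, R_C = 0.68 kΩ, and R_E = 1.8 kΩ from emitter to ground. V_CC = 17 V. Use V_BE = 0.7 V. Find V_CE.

Thevenize the base divider: V_Th = V_CC·R_2/(R_1+R_2) = 17×33/153 = 3.67 V, R_Th = R_1‖R_2 = 25.9 kΩ.
Base-emitter loop: V_Th = I_B·R_Th + V_BE + (β+1)I_B·R_E, so I_B = (3.67 − 0.7) / (25.9 + 76×1.8) = 0.0182 mA.
I_C = β·I_B = 75×0.0182 = 1.37 mA, and I_E = (β+1)I_B = 1.39 mA.
V_CE = V_CC − I_C·R_C − I_E·R_E = 17 − 1.37×0.68 − 1.39×1.8 = 13.6 V.
V_CE = 13.6 V > 0.2 V confirms active-region operation.

V_CE ≈ 14 V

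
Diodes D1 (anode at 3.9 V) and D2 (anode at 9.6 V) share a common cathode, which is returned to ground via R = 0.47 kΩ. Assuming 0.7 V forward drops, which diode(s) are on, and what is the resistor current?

Only D2 conducts; I_R ≈ 19 mA

Assume both conduct. Then node N would need to be at both 3.9−0.7 = 3.2 V and 9.6−0.7 = 8.9 V, which is impossible.
Assume only D2 conducts: V_N = 9.6 − 0.7 = 8.9 V, so I_R = 8.9/0.47 = 18.9 mA.
Check D1: its anode-to-cathode voltage is 3.9 − 8.9 = -5 V < 0.7 V, so it is off. The assumption is consistent.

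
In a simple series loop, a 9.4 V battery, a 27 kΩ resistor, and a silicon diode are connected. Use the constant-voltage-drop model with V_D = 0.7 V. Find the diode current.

I ≈ 0.32 mA

KVL around the loop: 9.4 = V_D + I·R = 0.7 + I × 27 kΩ.
So I = (9.4 − 0.7) / 27 kΩ = 8.7 / 27 = 0.322 mA.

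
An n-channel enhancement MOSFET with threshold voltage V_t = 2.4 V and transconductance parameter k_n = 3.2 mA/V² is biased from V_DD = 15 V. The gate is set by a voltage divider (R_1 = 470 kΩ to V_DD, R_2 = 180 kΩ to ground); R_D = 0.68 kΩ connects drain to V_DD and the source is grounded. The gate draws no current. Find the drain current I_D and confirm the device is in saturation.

V_G = V_DD·R_2/(R_1+R_2) = 15×180/650 = 4.15 V. With the source grounded, V_GS = V_G = 4.15 V.
Assume saturation: I_D = (k_n/2)(V_GS − V_t)² = (3.2/2)×(4.15 − 2.4)² = 1.6×1.75² = 4.92 mA.
V_DS = V_DD − I_D·R_D = 15 − 4.92×0.68 = 11.7 V.
Saturation requires V_DS ≥ V_GS − V_t = 1.75 V; 11.7 ≥ 1.75 ✓.

I_D ≈ 4.9 mA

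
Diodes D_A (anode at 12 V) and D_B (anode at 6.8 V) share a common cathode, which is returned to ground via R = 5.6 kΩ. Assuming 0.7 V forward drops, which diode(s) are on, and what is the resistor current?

Only D_A conducts; I_R ≈ 2 mA

Assume both conduct. Then node N would need to be at both 12−0.7 = 11.3 V and 6.8−0.7 = 6.1 V, which is impossible.
Assume only D_A conducts: V_N = 12 − 0.7 = 11.3 V, so I_R = 11.3/5.6 = 2.02 mA.
Check D_B: its anode-to-cathode voltage is 6.8 − 11.3 = -4.5 V < 0.7 V, so it is off. The assumption is consistent.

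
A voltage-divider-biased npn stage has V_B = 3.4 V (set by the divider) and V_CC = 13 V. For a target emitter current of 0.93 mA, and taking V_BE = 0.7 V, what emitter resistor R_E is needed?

V_E = V_B − V_BE = 3.4 − 0.7 = 2.7 V.
R_E = V_E / I_E = 2.7 / 0.93 = 2.9 kΩ.

R_E ≈ 2.9 kΩ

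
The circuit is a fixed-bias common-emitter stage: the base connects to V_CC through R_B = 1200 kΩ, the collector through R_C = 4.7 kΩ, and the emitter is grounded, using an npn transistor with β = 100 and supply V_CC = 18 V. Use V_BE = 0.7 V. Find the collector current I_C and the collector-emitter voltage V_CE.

I_C ≈ 1.4 mA, V_CE ≈ 11 V

Base loop: V_CC = I_B·R_B + V_BE, so I_B = (18 − 0.7)/1200 kΩ = 0.0144 mA.
In the active region I_C = β·I_B = 100 × 0.0144 = 1.44 mA.
Collector loop: V_CE = V_CC − I_C·R_C = 18 − 1.44×4.7 = 11.2 V.
Since V_CE = 11.2 V > V_CE(sat) ≈ 0.2 V, the transistor is in the active region as assumed.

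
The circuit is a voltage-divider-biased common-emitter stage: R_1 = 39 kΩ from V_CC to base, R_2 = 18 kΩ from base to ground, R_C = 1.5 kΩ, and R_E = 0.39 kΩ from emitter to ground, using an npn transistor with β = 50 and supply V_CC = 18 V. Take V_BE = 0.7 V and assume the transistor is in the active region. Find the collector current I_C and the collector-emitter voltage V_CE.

Thevenize the base divider: V_Th = V_CC·R_2/(R_1+R_2) = 18×18/57 = 5.68 V, R_Th = R_1‖R_2 = 12.3 kΩ.
Base-emitter loop: V_Th = I_B·R_Th + V_BE + (β+1)I_B·R_E, so I_B = (5.68 − 0.7) / (12.3 + 51×0.39) = 0.155 mA.
I_C = β·I_B = 50×0.155 = 7.74 mA, and I_E = (β+1)I_B = 7.89 mA.
V_CE = V_CC − I_C·R_C − I_E·R_E = 18 − 7.74×1.5 − 7.89×0.39 = 3.31 V.
V_CE = 3.31 V > 0.2 V confirms active-region operation.

I_C ≈ 7.7 mA, V_CE ≈ 3.3 V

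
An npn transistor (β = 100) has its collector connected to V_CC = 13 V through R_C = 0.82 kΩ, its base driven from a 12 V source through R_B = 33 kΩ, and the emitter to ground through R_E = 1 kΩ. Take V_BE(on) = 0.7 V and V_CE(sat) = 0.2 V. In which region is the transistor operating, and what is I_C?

saturation; I_C ≈ 7 mA

Assume active: I_B = (12 − 0.7)/(33 + 101×1) = 0.0843 mA, I_C = β·I_B = 8.43 mA.
Then V_CE = 13 − 8.43×0.82 − 8.52×1 = -2.43 V < 0.2 V — the active assumption fails.
Re-solve with V_CE = 0.2 V. KCL at the emitter: V_E/R_E = (V_BB−0.7−V_E)/R_B + (V_CC−0.2−V_E)/R_C, giving V_E = 7.09 V.
I_C = (V_CC − 0.2 − V_E)/R_C = (12.8 − 7.09)/0.82 = 6.96 mA.
Check: I_B = (11.3 − 7.09)/33 = 0.128 mA, and β·I_B = 12.8 mA > I_C, confirming saturation.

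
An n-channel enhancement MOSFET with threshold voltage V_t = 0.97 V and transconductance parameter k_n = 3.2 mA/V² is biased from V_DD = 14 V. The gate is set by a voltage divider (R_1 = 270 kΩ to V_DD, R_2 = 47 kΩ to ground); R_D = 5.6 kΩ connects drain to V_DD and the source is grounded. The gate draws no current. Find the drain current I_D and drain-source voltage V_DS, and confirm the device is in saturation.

V_G = V_DD·R_2/(R_1+R_2) = 14×47/317 = 2.08 V. With the source grounded, V_GS = V_G = 2.08 V.
Assume saturation: I_D = (k_n/2)(V_GS − V_t)² = (3.2/2)×(2.08 − 0.97)² = 1.6×1.11² = 1.96 mA.
V_DS = V_DD − I_D·R_D = 14 − 1.96×5.6 = 3.05 V.
Saturation requires V_DS ≥ V_GS − V_t = 1.11 V; 3.05 ≥ 1.11 ✓.

I_D ≈ 2 mA, V_DS ≈ 3 V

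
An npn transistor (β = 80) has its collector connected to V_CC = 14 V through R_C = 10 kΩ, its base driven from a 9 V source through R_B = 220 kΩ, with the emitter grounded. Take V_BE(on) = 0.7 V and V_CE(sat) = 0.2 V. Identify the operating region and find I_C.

saturation; I_C ≈ 1.4 mA

Assume active: I_B = (9 − 0.7)/220 = 0.0377 mA, giving I_C = β·I_B = 3.02 mA.
But then V_CE = 14 − 3.02×10 = -16.2 V < V_CE(sat) = 0.2 V — impossible in the active region.
So the transistor is saturated. With V_CE = 0.2 V, I_C = (V_CC − 0.2)/R_C = 13.8/10 = 1.38 mA.
Check: β·I_B = 3.02 mA > I_C = 1.38 mA, confirming saturation.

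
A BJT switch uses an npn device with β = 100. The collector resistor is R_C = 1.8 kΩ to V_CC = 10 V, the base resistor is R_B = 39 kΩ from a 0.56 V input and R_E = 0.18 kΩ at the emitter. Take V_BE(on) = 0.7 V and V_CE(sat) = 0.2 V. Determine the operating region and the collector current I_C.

cutoff; I_C ≈ 0

V_BB = 0.56 V ≤ V_BE(on) = 0.7 V, so the base-emitter junction is not forward biased.
The transistor is in cutoff: I_B = I_C = 0.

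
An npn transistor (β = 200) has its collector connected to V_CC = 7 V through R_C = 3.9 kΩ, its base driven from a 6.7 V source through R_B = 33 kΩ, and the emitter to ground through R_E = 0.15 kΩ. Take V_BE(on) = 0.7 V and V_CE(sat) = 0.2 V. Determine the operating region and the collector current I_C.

Assume active: I_B = (6.7 − 0.7)/(33 + 201×0.15) = 0.095 mA, I_C = β·I_B = 19 mA.
Then V_CE = 7 − 19×3.9 − 19.1×0.15 = -70 V < 0.2 V — the active assumption fails.
Re-solve with V_CE = 0.2 V. KCL at the emitter: V_E/R_E = (V_BB−0.7−V_E)/R_B + (V_CC−0.2−V_E)/R_C, giving V_E = 0.277 V.
I_C = (V_CC − 0.2 − V_E)/R_C = (6.8 − 0.277)/3.9 = 1.67 mA.
Check: I_B = (6 − 0.277)/33 = 0.173 mA, and β·I_B = 34.7 mA > I_C, confirming saturation.

saturation; I_C ≈ 1.7 mA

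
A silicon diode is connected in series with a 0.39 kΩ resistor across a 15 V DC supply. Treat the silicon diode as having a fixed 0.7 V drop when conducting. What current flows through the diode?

I ≈ 37 mA

KVL around the loop: 15 = V_D + I·R = 0.7 + I × 0.39 kΩ.
So I = (15 − 0.7) / 0.39 kΩ = 14.3 / 0.39 = 36.7 mA.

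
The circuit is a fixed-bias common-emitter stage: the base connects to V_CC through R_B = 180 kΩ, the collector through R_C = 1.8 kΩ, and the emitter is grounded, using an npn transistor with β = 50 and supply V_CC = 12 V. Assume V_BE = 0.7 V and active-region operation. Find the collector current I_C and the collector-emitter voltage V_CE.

Base loop: V_CC = I_B·R_B + V_BE, so I_B = (12 − 0.7)/180 kΩ = 0.0628 mA.
In the active region I_C = β·I_B = 50 × 0.0628 = 3.14 mA.
Collector loop: V_CE = V_CC − I_C·R_C = 12 − 3.14×1.8 = 6.35 V.
Since V_CE = 6.35 V > V_CE(sat) ≈ 0.2 V, the transistor is in the active region as assumed.

I_C ≈ 3.1 mA, V_CE ≈ 6.3 V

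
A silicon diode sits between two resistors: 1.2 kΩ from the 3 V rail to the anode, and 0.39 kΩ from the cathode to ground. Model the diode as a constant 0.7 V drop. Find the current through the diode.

The two resistors are in series with the diode, so KVL gives 3 = I·1.2 + 0.7 + I·0.39.
I = (3 − 0.7) / (1.2 + 0.39) kΩ = 2.3 / 1.59 = 1.45 mA.

I ≈ 1.4 mA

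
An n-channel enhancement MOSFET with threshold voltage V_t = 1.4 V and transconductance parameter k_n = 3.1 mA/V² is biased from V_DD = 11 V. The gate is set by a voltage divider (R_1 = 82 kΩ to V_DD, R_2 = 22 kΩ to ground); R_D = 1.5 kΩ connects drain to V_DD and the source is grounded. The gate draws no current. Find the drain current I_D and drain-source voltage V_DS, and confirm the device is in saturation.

V_G = V_DD·R_2/(R_1+R_2) = 11×22/104 = 2.33 V. With the source grounded, V_GS = V_G = 2.33 V.
Assume saturation: I_D = (k_n/2)(V_GS − V_t)² = (3.1/2)×(2.33 − 1.4)² = 1.55×0.927² = 1.33 mA.
V_DS = V_DD − I_D·R_D = 11 − 1.33×1.5 = 9 V.
Saturation requires V_DS ≥ V_GS − V_t = 0.927 V; 9 ≥ 0.927 ✓.

I_D ≈ 1.3 mA, V_DS ≈ 9 V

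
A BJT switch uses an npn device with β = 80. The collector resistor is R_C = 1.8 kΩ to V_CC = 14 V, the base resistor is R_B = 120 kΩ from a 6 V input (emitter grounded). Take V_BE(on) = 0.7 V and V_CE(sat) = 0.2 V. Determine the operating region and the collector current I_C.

Assume active. Base-emitter loop: I_B = (V_BB − V_BE)/R_B = (6 − 0.7)/120 = 0.0442 mA.
I_C = β·I_B = 80×0.0442 = 3.53 mA.
V_CE = V_CC − I_C·R_C = 14 − 3.53×1.8 = 7.64 V > V_CE(sat), so the active-region assumption holds.

active; I_C ≈ 3.5 mA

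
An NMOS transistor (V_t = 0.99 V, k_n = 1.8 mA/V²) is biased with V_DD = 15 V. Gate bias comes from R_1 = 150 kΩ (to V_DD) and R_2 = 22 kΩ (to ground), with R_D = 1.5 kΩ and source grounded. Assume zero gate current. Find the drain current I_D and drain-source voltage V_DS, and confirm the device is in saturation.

V_G = V_DD·R_2/(R_1+R_2) = 15×22/172 = 1.92 V. With the source grounded, V_GS = V_G = 1.92 V.
Assume saturation: I_D = (k_n/2)(V_GS − V_t)² = (1.8/2)×(1.92 − 0.99)² = 0.9×0.929² = 0.776 mA.
V_DS = V_DD − I_D·R_D = 15 − 0.776×1.5 = 13.8 V.
Saturation requires V_DS ≥ V_GS − V_t = 0.929 V; 13.8 ≥ 0.929 ✓.

I_D ≈ 0.78 mA, V_DS ≈ 14 V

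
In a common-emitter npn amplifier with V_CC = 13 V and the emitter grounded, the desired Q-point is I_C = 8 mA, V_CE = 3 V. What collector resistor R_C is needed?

R_C ≈ 1.2 kΩ

Collector loop: V_CC = I_C·R_C + V_CE.
R_C = (V_CC − V_CE)/I_C = (13 − 3)/8 = 1.25 kΩ.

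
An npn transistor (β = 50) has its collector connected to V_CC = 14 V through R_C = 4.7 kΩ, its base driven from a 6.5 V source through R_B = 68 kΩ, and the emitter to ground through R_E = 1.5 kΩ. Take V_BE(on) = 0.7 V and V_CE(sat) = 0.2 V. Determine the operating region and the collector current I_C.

Assume active. Base-emitter loop: I_B = (V_BB − V_BE)/(R_B + (β+1)R_E) = (6.5 − 0.7)/(68 + 51×1.5) = 0.0401 mA.
I_C = β·I_B = 50×0.0401 = 2.01 mA.
V_CE = V_CC − I_C·R_C − I_E·R_E = 14 − 2.01×4.7 − 2.05×1.5 = 1.5 V > V_CE(sat), so the active-region assumption holds.

active; I_C ≈ 2 mA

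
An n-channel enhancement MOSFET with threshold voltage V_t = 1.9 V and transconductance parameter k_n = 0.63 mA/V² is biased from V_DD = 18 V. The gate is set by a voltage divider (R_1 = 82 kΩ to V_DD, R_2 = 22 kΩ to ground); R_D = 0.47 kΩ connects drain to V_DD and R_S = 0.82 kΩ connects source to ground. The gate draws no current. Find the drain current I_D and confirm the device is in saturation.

I_D ≈ 0.62 mA

V_G = V_DD·R_2/(R_1+R_2) = 18×22/104 = 3.81 V.
Assume saturation: I_D = (k_n/2)(V_GS − V_t)² with V_GS = V_G − I_D·R_S = 3.81 − 0.82·I_D.
Substituting gives 0.212·I_D² − 1.99·I_D + 1.15 = 0, with roots I_D = 0.618 or 8.76 mA.
The root I_D = 8.76 mA gives V_GS = -3.37 V ≤ V_t, so take I_D = 0.618 mA.
Then V_GS = 3.3 V and V_DS = V_DD − I_D(R_D+R_S) = 18 − 0.618×1.29 = 17.2 V.
Saturation requires V_DS ≥ V_GS − V_t = 1.4 V; 17.2 ≥ 1.4 ✓.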